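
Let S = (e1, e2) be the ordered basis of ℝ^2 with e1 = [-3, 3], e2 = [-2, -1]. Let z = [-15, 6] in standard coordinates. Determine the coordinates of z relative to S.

[z]_S is the unique c with M c = z, where M has columns e1, e2.
System: -3c_1 - 2c_2 = -15, 3c_1 - c_2 = 6; solving gives c_1 = 3, c_2 = 3.
Check: 3e1 + 3e2 = [-15, 6].

[3, 3]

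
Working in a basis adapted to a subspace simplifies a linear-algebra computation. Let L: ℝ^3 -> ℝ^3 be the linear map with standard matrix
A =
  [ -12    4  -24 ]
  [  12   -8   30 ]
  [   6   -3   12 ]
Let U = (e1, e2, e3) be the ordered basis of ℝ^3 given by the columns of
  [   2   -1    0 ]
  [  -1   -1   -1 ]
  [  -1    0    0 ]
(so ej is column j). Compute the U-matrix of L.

[[-3, 3, -3], [-2, -2, -2], [3, 3, -3]]

The j-th column of [L]_U is [L(ej)]_U.
L(e1) = A e1 = <-4, 2, 3> = -3e1 - 2e2 + 3e3, so column 1 is <-3, -2, 3>.
Repeating for e2, e3 and assembling the columns gives [[-3, 3, -3], [-2, -2, -2], [3, 3, -3]].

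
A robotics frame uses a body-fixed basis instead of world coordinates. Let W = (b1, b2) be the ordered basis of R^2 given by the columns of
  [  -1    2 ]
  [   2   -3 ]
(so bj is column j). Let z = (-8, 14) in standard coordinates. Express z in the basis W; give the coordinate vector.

[z]_W is the unique c with M c = z, where M has columns b1, b2.
System: -c_1 + 2c_2 = -8, 2c_1 - 3c_2 = 14; solving gives c_1 = 4, c_2 = -2.
Check: 4b1 - 2b2 = (-8, 14).

(4, -2)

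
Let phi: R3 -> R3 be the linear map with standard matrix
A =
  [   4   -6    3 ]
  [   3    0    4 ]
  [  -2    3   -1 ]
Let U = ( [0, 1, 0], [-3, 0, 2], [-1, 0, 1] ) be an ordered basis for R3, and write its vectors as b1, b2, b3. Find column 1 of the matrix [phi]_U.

Column 1 of [phi]_U is the U-coordinate vector of phi(b1).
In standard coordinates phi(b1) = A b1 = [-6, 0, 3].
Converting to U: [-6, 0, 3] = 0·b1 + 3b2 - 3b3, so the coordinate vector is [0, 3, -3].

[0, 3, -3]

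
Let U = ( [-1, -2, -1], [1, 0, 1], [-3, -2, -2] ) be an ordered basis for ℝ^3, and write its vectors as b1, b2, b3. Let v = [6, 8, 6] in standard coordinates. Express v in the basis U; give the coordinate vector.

Write v = c_1 b1 + ... + c_3 b3 and solve for the c_i.
Row-reducing the augmented matrix [M | v] gives c = (-4, 2, 0).
Check: -4b1 + 2b2 + 0·b3 = [6, 8, 6].

[-4, 2, 0]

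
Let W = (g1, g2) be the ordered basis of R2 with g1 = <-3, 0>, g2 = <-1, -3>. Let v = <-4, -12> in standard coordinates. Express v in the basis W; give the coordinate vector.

<0, 4>

[v]_W is the unique c with M c = v, where M has columns g1, g2.
System: -3c_1 - c_2 = -4, 0c_1 - 3c_2 = -12; solving gives c_1 = 0, c_2 = 4.
Check: 0·g1 + 4g2 = <-4, -12>.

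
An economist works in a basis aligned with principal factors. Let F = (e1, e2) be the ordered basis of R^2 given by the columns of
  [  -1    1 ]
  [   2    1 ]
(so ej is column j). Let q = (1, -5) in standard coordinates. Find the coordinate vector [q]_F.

Write q = c_1 e1 + c_2 e2 and solve for the c_i.
System: -c_1 + c_2 = 1, 2c_1 + c_2 = -5; solving gives c_1 = -2, c_2 = -1.
Check: -2e1 - e2 = (1, -5).

(-2, -1)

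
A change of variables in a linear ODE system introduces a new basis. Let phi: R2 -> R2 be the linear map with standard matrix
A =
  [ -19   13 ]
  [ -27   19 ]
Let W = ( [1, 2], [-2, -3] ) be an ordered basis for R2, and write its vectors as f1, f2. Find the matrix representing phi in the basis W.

[[1, -3], [-3, -1]]

The j-th column of [phi]_W is [phi(fj)]_W.
phi(f1) = A f1 = [7, 11] = f1 - 3f2, so column 1 is [1, -3].
Repeating for f2 and assembling the columns gives [[1, -3], [-3, -1]].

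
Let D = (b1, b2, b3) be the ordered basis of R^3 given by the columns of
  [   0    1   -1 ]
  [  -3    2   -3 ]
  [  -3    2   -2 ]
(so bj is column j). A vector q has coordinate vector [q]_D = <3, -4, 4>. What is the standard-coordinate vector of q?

By definition q = 3b1 - 4b2 + 4b3.
Summing componentwise gives <-8, -29, -25>.

<-8, -29, -25>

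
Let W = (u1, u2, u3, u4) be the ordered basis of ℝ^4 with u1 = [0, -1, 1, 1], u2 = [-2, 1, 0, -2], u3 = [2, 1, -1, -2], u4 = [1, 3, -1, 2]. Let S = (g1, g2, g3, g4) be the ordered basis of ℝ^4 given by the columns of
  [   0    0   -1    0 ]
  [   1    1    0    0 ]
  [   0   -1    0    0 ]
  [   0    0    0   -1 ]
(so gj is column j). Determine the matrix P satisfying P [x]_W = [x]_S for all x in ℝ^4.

Take x = uj: its W-coordinates are the j-th standard unit vector, so P e_j — column j of P — equals [uj]_S.
u1 = 0·g1 - g2 + 0·g3 - g4, giving column 1 = [0, -1, 0, -1]; repeating for each j gives P = [[0, 1, 0, 2], [-1, 0, 1, 1], [0, 2, -2, -1], [-1, 2, 2, -2]].

[[0, 1, 0, 2], [-1, 0, 1, 1], [0, 2, -2, -1], [-1, 2, 2, -2]]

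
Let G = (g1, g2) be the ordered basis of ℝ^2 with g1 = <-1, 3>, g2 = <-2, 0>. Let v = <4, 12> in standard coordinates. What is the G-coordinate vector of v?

Write v = c_1 g1 + c_2 g2 and solve for the c_i.
System: -c_1 - 2c_2 = 4, 3c_1 + 0c_2 = 12; solving gives c_1 = 4, c_2 = -4.
Check: 4g1 - 4g2 = <4, 12>.

<4, -4>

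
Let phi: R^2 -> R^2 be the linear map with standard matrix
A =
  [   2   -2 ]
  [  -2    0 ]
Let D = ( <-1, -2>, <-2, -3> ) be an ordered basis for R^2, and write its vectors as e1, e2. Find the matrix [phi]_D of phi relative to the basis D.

[[2, -2], [-2, 0]]

The j-th column of [phi]_D is [phi(ej)]_D.
phi(e1) = A e1 = <2, 2> = 2e1 - 2e2, so column 1 is <2, -2>.
Repeating for e2 and assembling the columns gives [[2, -2], [-2, 0]].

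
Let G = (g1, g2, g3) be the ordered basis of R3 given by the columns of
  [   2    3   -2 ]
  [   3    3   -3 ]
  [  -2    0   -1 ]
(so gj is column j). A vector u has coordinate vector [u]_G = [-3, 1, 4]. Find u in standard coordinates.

[-11, -18, 2]

The coordinates say u = -3g1 + g2 + 4g3; adding the scaled basis vectors gives [-11, -18, 2].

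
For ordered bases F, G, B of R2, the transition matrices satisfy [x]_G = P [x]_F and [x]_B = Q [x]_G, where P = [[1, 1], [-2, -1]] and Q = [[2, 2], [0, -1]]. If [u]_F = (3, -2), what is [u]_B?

Apply P to get G-coordinates (1, -4), then Q to get B-coordinates.
The result is [u]_B = (-6, 4).

(-6, 4)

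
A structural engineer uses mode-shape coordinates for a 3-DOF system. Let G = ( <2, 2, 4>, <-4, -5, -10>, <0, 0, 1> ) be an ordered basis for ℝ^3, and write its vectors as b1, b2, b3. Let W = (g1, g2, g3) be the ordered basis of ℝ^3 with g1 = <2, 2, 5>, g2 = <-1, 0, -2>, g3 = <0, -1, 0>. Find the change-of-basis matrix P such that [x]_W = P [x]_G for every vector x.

[[0, -2, 1], [-2, 0, 2], [-2, 1, 2]]

Let M have columns bj and N have columns gj. Then for every x, N [x]_W = x = M [x]_G, so P = N^(-1) M.
Since det N = 1, N^(-1) has integer entries; multiplying gives P = [[0, -2, 1], [-2, 0, 2], [-2, 1, 2]].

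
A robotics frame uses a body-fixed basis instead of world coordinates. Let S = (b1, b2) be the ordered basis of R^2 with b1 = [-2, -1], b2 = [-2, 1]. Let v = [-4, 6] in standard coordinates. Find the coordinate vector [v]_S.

[-2, 4]

We seek scalars with c_1 b1 + c_2 b2 = v; equivalently solve M c = v where the columns of M are b1, b2.
System: -2c_1 - 2c_2 = -4, -c_1 + c_2 = 6; solving gives c_1 = -2, c_2 = 4.
Check: -2b1 + 4b2 = [-4, 6].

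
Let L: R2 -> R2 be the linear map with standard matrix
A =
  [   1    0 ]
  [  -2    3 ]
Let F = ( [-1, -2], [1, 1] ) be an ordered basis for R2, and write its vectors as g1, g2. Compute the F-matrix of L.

With P the matrix whose columns are g1, g2, [L]_F = P^(-1) A P.
Column by column: L(g1) = A g1 = [-1, -4]; its F-coordinates [3, 2] give column 1.
Continuing for each basis vector yields [L]_F = [[3, 0], [2, 1]].

[[3, 0], [2, 1]]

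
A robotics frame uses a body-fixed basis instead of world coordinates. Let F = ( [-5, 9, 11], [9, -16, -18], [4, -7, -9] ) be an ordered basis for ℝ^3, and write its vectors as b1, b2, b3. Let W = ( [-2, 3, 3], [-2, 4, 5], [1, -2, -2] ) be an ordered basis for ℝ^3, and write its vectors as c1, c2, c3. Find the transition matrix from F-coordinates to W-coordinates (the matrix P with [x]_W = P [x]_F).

Take x = bj: its F-coordinates are the j-th standard unit vector, so P e_j — column j of P — equals [bj]_W.
b1 = c1 + 2c2 + c3, giving column 1 = [1, 2, 1]; repeating for each j gives P = [[1, -2, -1], [2, -2, -2], [1, 1, -2]].

[[1, -2, -1], [2, -2, -2], [1, 1, -2]]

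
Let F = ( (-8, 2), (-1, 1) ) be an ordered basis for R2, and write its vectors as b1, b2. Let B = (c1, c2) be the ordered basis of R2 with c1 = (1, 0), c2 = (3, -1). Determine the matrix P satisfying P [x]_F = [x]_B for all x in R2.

[[-2, 2], [-2, -1]]

Take x = bj: its F-coordinates are the j-th standard unit vector, so P e_j — column j of P — equals [bj]_B.
b1 = -2c1 - 2c2, giving column 1 = (-2, -2); repeating for each j gives P = [[-2, 2], [-2, -1]].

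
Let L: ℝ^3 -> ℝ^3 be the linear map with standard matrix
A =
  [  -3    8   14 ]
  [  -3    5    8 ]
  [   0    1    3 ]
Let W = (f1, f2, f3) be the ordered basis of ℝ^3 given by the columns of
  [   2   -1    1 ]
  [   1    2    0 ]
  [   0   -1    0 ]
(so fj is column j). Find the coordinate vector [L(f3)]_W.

(-3, 0, 3)

Column 3 of [L]_W is the W-coordinate vector of L(f3).
In standard coordinates L(f3) = A f3 = (-3, -3, 0).
Converting to W: (-3, -3, 0) = -3f1 + 0·f2 + 3f3, so the coordinate vector is (-3, 0, 3).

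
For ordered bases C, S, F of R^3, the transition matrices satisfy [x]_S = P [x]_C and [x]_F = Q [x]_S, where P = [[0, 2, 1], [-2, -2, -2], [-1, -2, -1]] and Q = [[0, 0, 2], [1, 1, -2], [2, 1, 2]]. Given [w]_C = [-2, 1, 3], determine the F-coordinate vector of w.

[-6, 7, 0]

First [w]_S = P [w]_C = [5, -4, -3].
Then [w]_F = Q [w]_S = [-6, 7, 0].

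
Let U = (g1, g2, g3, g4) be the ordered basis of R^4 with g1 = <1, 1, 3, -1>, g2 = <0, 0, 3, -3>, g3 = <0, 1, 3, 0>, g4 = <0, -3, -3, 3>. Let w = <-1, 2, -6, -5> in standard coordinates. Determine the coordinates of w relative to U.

We seek scalars with c_1 g1 + ... + c_4 g4 = w; equivalently solve M c = w where the columns of M are g1, ..., g4.
Row-reducing the augmented matrix [M | w] gives c = (-1, 0, -3, -2).
Check: -g1 + 0·g2 - 3g3 - 2g4 = <-1, 2, -6, -5>.

<-1, 0, -3, -2>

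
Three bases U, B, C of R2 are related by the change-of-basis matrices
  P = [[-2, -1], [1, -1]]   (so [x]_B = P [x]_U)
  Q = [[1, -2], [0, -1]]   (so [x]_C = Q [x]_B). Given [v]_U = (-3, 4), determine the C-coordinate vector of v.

First [v]_B = P [v]_U = (2, -7).
Then [v]_C = Q [v]_B = (16, 7).

(16, 7)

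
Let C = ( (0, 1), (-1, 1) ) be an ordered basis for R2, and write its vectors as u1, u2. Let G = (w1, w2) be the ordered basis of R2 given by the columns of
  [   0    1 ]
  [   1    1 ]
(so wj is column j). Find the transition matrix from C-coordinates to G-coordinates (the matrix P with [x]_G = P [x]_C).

[[1, 2], [0, -1]]

Take x = uj: its C-coordinates are the j-th standard unit vector, so P e_j — column j of P — equals [uj]_G.
u1 = w1 + 0·w2, giving column 1 = (1, 0); repeating for each j gives P = [[1, 2], [0, -1]].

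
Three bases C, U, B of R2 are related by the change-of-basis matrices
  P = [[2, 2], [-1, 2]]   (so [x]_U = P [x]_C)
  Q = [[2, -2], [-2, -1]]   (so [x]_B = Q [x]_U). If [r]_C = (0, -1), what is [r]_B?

Composing the changes, [r]_B = Q P [r]_C.
Q P = [[6, 0], [-3, -6]]; applying this to (0, -1) gives (0, 6).

(0, 6)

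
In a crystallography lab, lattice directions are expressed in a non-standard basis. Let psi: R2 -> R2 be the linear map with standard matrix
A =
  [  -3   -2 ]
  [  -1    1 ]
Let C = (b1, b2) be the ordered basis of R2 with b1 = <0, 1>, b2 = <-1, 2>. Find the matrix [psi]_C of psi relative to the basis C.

With P the matrix whose columns are b1, b2, [psi]_C = P^(-1) A P.
Column by column: psi(b1) = A b1 = <-2, 1>; its C-coordinates <-3, 2> give column 1.
Continuing for each basis vector yields [psi]_C = [[-3, 1], [2, 1]].

[[-3, 1], [2, 1]]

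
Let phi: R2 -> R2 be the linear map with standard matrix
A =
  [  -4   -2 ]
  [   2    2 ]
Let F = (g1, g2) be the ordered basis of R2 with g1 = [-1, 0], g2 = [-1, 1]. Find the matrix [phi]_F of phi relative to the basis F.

[[-2, -2], [-2, 0]]

Let P have columns g1, g2. Then [phi]_F = P^(-1) A P.
Here det P = -1, so P^(-1) is integer; computing A P first and then P^(-1)(A P) gives [[-2, -2], [-2, 0]].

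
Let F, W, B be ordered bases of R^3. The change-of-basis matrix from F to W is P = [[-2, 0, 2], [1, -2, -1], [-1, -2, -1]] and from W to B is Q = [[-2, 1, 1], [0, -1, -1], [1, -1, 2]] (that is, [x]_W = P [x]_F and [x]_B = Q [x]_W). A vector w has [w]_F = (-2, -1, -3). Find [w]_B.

First [w]_W = P [w]_F = (-2, 3, 7).
Then [w]_B = Q [w]_W = (14, -10, 9).

(14, -10, 9)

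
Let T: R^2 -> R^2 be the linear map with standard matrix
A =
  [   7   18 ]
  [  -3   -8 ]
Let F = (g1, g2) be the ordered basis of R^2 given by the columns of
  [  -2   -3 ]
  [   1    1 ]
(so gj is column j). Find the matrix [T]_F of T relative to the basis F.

[[-2, 0], [0, 1]]

Let P have columns g1, g2. Then [T]_F = P^(-1) A P.
Here det P = 1, so P^(-1) is integer; computing A P first and then P^(-1)(A P) gives [[-2, 0], [0, 1]].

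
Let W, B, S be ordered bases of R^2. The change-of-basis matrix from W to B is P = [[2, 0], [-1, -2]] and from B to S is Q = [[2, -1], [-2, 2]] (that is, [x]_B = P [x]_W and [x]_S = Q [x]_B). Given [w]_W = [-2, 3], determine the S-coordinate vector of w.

[-4, 0]

Composing the changes, [w]_S = Q P [w]_W.
Q P = [[5, 2], [-6, -4]]; applying this to [-2, 3] gives [-4, 0].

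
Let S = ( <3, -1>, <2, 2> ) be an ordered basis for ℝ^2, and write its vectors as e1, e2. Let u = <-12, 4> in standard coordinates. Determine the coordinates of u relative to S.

<-4, 0>

We seek scalars with c_1 e1 + c_2 e2 = u; equivalently solve M c = u where the columns of M are e1, e2.
System: 3c_1 + 2c_2 = -12, -c_1 + 2c_2 = 4; solving gives c_1 = -4, c_2 = 0.
Check: -4e1 + 0·e2 = <-12, 4>.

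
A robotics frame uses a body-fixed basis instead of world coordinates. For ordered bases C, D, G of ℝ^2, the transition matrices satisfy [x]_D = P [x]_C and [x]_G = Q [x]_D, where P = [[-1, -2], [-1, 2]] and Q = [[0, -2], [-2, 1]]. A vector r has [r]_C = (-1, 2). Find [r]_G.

(-10, 11)

Composing the changes, [r]_G = Q P [r]_C.
Q P = [[2, -4], [1, 6]]; applying this to (-1, 2) gives (-10, 11).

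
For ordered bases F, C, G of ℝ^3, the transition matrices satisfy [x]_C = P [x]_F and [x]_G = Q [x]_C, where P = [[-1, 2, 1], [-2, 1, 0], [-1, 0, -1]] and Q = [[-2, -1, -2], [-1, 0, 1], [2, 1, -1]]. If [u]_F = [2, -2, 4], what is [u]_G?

[22, -4, -4]

First [u]_C = P [u]_F = [-2, -6, -6].
Then [u]_G = Q [u]_C = [22, -4, -4].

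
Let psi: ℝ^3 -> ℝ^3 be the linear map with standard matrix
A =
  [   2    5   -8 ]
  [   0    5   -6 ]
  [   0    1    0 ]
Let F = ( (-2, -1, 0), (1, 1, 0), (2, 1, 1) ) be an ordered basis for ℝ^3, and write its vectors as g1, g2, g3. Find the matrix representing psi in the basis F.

[[3, -1, -1], [-1, 3, -3], [-1, 1, 1]]

With P the matrix whose columns are g1, ..., g3, [psi]_F = P^(-1) A P.
Column by column: psi(g1) = A g1 = (-9, -5, -1); its F-coordinates (3, -1, -1) give column 1.
Continuing for each basis vector yields [psi]_F = [[3, -1, -1], [-1, 3, -3], [-1, 1, 1]].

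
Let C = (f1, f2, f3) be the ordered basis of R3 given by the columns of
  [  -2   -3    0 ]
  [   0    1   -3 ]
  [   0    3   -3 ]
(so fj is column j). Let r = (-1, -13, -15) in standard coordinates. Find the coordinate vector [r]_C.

Write r = c_1 f1 + ... + c_3 f3 and solve for the c_i.
Solving this 3x3 system gives c = (2, -1, 4).
Check: 2f1 - f2 + 4f3 = (-1, -13, -15).

(2, -1, 4)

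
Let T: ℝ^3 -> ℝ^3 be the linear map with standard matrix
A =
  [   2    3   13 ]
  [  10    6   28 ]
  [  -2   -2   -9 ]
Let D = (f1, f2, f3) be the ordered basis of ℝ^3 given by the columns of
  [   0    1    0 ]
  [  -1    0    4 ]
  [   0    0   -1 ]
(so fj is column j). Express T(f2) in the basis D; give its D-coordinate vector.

Column 2 of [T]_D is the D-coordinate vector of T(f2).
In standard coordinates T(f2) = A f2 = <2, 10, -2>.
Converting to D: <2, 10, -2> = -2f1 + 2f2 + 2f3, so the coordinate vector is <-2, 2, 2>.

<-2, 2, 2>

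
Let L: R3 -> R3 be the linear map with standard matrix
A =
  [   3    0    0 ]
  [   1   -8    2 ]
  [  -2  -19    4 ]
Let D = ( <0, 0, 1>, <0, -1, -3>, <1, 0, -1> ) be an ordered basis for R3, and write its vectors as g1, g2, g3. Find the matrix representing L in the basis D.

[[-2, 1, 0], [-2, -2, 1], [0, 0, 3]]

With P the matrix whose columns are g1, ..., g3, [L]_D = P^(-1) A P.
Column by column: L(g1) = A g1 = <0, 2, 4>; its D-coordinates <-2, -2, 0> give column 1.
Continuing for each basis vector yields [L]_D = [[-2, 1, 0], [-2, -2, 1], [0, 0, 3]].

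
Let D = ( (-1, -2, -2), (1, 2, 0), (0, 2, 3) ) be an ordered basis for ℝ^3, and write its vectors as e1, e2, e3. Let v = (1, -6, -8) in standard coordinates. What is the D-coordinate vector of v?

We seek scalars with c_1 e1 + ... + c_3 e3 = v; equivalently solve M c = v where the columns of M are e1, ..., e3.
Gaussian elimination on [M | v] yields c = (-2, -1, -4).
Check: -2e1 - e2 - 4e3 = (1, -6, -8).

(-2, -1, -4)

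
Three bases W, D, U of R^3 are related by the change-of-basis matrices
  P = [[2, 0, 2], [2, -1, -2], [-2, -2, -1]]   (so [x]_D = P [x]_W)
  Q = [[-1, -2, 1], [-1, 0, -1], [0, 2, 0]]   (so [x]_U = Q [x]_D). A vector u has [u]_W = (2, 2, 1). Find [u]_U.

First [u]_D = P [u]_W = (6, 0, -9).
Then [u]_U = Q [u]_D = (-15, 3, 0).

(-15, 3, 0)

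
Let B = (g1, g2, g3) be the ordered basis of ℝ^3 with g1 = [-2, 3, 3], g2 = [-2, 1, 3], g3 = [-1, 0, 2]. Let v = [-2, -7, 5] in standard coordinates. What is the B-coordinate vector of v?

[-3, 2, 4]

We seek scalars with c_1 g1 + ... + c_3 g3 = v; equivalently solve M c = v where the columns of M are g1, ..., g3.
Row-reducing the augmented matrix [M | v] gives c = (-3, 2, 4).
Check: -3g1 + 2g2 + 4g3 = [-2, -7, 5].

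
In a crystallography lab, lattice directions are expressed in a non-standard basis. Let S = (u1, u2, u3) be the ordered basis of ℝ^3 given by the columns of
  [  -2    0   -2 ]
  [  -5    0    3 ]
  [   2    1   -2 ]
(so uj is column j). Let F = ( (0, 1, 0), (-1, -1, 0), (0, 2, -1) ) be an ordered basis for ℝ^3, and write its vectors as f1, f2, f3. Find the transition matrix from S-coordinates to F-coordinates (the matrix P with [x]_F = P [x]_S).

Column j of P is [uj]_F, since P maps S-coordinates to F-coordinates.
Expressing u1 in F: u1 = f1 + 2f2 - 2f3, so column 1 of P is (1, 2, -2).
Doing the same for each uj gives P = [[1, 2, 1], [2, 0, 2], [-2, -1, 2]].

[[1, 2, 1], [2, 0, 2], [-2, -1, 2]]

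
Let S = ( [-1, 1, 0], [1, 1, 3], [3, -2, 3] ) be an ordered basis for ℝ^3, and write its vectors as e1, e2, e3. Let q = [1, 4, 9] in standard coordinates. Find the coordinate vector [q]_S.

[4, 2, 1]

[q]_S is the unique c with M c = q, where M has columns e1, ..., e3.
Solving this 3x3 system gives c = (4, 2, 1).
Check: 4e1 + 2e2 + e3 = [1, 4, 9].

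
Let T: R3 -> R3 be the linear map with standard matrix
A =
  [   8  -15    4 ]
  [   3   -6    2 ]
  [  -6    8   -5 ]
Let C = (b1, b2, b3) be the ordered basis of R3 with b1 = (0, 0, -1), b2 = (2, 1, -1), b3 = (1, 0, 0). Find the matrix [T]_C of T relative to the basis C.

[[-3, 1, 3], [-2, -2, 3], [0, 1, 2]]

Let P have columns b1, ..., b3. Then [T]_C = P^(-1) A P.
Here det P = 1, so P^(-1) is integer; computing A P first and then P^(-1)(A P) gives [[-3, 1, 3], [-2, -2, 3], [0, 1, 2]].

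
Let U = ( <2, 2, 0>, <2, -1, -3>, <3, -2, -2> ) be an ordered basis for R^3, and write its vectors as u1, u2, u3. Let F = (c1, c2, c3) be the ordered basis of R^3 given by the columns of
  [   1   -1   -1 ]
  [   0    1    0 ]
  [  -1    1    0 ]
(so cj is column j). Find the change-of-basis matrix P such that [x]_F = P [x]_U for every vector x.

Take x = uj: its U-coordinates are the j-th standard unit vector, so P e_j — column j of P — equals [uj]_F.
u1 = 2c1 + 2c2 - 2c3, giving column 1 = <2, 2, -2>; repeating for each j gives P = [[2, 2, 0], [2, -1, -2], [-2, 1, -1]].

[[2, 2, 0], [2, -1, -2], [-2, 1, -1]]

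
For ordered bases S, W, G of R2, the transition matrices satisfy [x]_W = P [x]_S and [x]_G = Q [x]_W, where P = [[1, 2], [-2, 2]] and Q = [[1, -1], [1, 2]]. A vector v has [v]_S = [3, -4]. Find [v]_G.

Composing the changes, [v]_G = Q P [v]_S.
Q P = [[3, 0], [-3, 6]]; applying this to [3, -4] gives [9, -33].

[9, -33]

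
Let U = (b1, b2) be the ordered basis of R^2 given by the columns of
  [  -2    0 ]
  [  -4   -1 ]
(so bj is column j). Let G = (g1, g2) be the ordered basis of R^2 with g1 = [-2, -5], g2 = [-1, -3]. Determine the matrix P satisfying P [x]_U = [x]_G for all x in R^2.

[[2, -1], [-2, 2]]

Let M have columns bj and N have columns gj. Then for every x, N [x]_G = x = M [x]_U, so P = N^(-1) M.
Since det N = 1, N^(-1) has integer entries; multiplying gives P = [[2, -1], [-2, 2]].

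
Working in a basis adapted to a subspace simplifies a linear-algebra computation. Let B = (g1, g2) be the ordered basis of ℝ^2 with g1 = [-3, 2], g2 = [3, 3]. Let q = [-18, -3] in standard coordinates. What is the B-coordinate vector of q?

[3, -3]

[q]_B is the unique c with M c = q, where M has columns g1, g2.
System: -3c_1 + 3c_2 = -18, 2c_1 + 3c_2 = -3; solving gives c_1 = 3, c_2 = -3.
Check: 3g1 - 3g2 = [-18, -3].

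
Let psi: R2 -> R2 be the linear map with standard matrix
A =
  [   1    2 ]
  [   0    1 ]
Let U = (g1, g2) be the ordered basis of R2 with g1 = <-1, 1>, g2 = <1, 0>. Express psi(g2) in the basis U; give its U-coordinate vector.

Compute psi(g2) = A g2 = <1, 0> in standard coordinates.
Then write this in U-coordinates: solve for y in y_1 g1 + y_2 g2 = <1, 0>.
This gives y = <0, 1>, which is column 2 of [psi]_U.

<0, 1>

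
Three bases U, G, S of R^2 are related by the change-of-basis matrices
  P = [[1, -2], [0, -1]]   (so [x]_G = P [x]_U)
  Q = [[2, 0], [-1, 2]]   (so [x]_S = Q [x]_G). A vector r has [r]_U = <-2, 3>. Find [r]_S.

<-16, 2>

Apply P to get G-coordinates <-8, -3>, then Q to get S-coordinates.
The result is [r]_S = <-16, 2>.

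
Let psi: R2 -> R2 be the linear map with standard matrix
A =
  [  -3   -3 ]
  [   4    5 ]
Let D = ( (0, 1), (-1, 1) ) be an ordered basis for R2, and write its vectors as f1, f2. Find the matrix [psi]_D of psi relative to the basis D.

[[2, 1], [3, 0]]

Let P have columns f1, f2. Then [psi]_D = P^(-1) A P.
Here det P = 1, so P^(-1) is integer; computing A P first and then P^(-1)(A P) gives [[2, 1], [3, 0]].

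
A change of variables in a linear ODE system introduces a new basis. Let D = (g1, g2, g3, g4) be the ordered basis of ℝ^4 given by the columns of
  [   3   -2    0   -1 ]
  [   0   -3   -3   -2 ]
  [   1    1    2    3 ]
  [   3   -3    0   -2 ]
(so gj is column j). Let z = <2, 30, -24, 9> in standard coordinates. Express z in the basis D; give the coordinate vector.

Write z = c_1 g1 + ... + c_4 g4 and solve for the c_i.
Row-reducing the augmented matrix [M | z] gives c = (-3, -4, -4, -3).
Check: -3g1 - 4g2 - 4g3 - 3g4 = <2, 30, -24, 9>.

<-3, -4, -4, -3>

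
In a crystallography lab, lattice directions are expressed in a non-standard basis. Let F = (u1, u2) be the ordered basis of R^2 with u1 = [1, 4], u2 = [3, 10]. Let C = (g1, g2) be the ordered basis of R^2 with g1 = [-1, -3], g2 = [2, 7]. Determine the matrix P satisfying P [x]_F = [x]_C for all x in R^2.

Column j of P is [uj]_C, since P maps F-coordinates to C-coordinates.
Expressing u1 in C: u1 = g1 + g2, so column 1 of P is [1, 1].
Doing the same for each uj gives P = [[1, -1], [1, 1]].

[[1, -1], [1, 1]]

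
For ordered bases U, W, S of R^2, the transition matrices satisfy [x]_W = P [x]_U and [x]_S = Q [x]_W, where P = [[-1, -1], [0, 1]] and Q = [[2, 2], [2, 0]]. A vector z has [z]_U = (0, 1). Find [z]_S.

(0, -2)

Apply P to get W-coordinates (-1, 1), then Q to get S-coordinates.
The result is [z]_S = (0, -2).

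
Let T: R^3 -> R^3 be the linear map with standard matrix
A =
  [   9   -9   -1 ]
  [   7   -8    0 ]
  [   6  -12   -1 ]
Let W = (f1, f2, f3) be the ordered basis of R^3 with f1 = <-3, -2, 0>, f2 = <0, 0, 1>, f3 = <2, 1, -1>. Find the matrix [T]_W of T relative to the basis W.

With P the matrix whose columns are f1, ..., f3, [T]_W = P^(-1) A P.
Column by column: T(f1) = A f1 = <-9, -5, 6>; its W-coordinates <1, 3, -3> give column 1.
Continuing for each basis vector yields [T]_W = [[1, -1, -2], [3, -3, 3], [-3, -2, 2]].

[[1, -1, -2], [3, -3, 3], [-3, -2, 2]]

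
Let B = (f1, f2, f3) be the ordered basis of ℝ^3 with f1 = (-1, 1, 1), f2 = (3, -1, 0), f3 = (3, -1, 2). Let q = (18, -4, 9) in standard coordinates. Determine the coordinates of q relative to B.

[q]_B is the unique c with M c = q, where M has columns f1, ..., f3.
Row-reducing the augmented matrix [M | q] gives c = (3, 4, 3).
Check: 3f1 + 4f2 + 3f3 = (18, -4, 9).

(3, 4, 3)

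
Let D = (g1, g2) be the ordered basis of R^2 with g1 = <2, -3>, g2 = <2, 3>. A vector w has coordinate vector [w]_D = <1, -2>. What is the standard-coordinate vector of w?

<-2, -9>

By definition w = g1 - 2g2.
Summing componentwise gives <-2, -9>.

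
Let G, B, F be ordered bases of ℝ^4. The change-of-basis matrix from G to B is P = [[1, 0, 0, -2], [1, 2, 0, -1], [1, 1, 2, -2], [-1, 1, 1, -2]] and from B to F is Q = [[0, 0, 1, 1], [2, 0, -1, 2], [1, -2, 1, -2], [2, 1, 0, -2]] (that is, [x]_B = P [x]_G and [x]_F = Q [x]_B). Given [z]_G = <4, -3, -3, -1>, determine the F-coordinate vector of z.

<-11, -1, 21, 27>

Apply P to get B-coordinates <6, -1, -3, -8>, then Q to get F-coordinates.
The result is [z]_F = <-11, -1, 21, 27>.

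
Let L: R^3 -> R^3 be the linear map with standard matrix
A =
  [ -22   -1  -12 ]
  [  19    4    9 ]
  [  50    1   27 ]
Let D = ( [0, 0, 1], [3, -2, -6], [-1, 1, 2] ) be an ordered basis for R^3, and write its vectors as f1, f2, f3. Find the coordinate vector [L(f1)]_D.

[3, -3, 3]

Compute L(f1) = A f1 = [-12, 9, 27] in standard coordinates.
Then write this in D-coordinates: solve for y in y_1 f1 + ... + y_3 f3 = [-12, 9, 27].
This gives y = [3, -3, 3], which is column 1 of [L]_D.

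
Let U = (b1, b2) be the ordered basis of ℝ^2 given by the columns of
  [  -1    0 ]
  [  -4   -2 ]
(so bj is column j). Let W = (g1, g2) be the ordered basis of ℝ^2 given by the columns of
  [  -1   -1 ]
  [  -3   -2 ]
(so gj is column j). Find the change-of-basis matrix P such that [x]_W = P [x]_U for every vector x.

[[2, 2], [-1, -2]]

Take x = bj: its U-coordinates are the j-th standard unit vector, so P e_j — column j of P — equals [bj]_W.
b1 = 2g1 - g2, giving column 1 = [2, -1]; repeating for each j gives P = [[2, 2], [-1, -2]].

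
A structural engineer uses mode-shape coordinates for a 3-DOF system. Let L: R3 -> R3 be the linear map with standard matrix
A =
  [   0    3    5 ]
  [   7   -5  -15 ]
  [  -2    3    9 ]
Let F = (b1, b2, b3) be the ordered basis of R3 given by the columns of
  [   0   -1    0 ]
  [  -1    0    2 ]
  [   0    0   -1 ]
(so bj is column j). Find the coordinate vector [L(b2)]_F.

<3, 0, -2>

Column 2 of [L]_F is the F-coordinate vector of L(b2).
In standard coordinates L(b2) = A b2 = <0, -7, 2>.
Converting to F: <0, -7, 2> = 3b1 + 0·b2 - 2b3, so the coordinate vector is <3, 0, -2>.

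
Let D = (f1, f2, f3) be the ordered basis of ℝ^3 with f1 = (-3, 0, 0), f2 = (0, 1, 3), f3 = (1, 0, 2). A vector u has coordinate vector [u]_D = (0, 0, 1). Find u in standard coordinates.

u = M [u]_D, where M has columns f1, ..., f3.
Carrying out the matrix-vector product, u = (1, 0, 2).

(1, 0, 2)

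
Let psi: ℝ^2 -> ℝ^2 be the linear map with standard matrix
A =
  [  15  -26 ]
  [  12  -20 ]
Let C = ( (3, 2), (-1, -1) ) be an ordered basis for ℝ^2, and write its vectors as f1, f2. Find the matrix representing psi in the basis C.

[[-3, 3], [-2, -2]]

With P the matrix whose columns are f1, f2, [psi]_C = P^(-1) A P.
Column by column: psi(f1) = A f1 = (-7, -4); its C-coordinates (-3, -2) give column 1.
Continuing for each basis vector yields [psi]_C = [[-3, 3], [-2, -2]].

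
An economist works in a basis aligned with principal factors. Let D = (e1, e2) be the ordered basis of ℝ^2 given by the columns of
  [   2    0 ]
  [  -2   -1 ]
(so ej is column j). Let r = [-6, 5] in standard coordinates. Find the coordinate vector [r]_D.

We seek scalars with c_1 e1 + c_2 e2 = r; equivalently solve M c = r where the columns of M are e1, e2.
System: 2c_1 + 0c_2 = -6, -2c_1 - c_2 = 5; solving gives c_1 = -3, c_2 = 1.
Check: -3e1 + e2 = [-6, 5].

[-3, 1]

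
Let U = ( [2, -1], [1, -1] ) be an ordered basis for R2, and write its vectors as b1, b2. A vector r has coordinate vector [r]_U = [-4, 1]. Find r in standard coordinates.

[-7, 3]

r = M [r]_U, where M has columns b1, b2.
Carrying out the matrix-vector product, r = [-7, 3].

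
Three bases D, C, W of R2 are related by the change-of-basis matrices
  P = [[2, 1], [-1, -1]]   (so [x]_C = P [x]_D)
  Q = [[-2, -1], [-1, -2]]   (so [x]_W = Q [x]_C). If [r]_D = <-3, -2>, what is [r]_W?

Apply P to get C-coordinates <-8, 5>, then Q to get W-coordinates.
The result is [r]_W = <11, -2>.

<11, -2>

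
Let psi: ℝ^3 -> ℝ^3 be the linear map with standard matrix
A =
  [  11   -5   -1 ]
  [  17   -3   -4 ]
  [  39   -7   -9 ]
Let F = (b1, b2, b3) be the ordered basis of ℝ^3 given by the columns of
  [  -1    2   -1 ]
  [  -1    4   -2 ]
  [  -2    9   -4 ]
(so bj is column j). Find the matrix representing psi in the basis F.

Let P have columns b1, ..., b3. Then [psi]_F = P^(-1) A P.
Here det P = -1, so P^(-1) is integer; computing A P first and then P^(-1)(A P) gives [[2, 0, -1], [-2, -3, 1], [-2, 1, 0]].

[[2, 0, -1], [-2, -3, 1], [-2, 1, 0]]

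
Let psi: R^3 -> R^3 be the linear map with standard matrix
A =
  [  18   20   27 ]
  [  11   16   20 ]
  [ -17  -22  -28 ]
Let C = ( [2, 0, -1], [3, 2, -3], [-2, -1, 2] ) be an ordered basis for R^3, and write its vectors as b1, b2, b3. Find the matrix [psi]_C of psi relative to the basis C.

[[3, 2, -2], [1, 1, 2], [0, -3, 2]]

Let P have columns b1, ..., b3. Then [psi]_C = P^(-1) A P.
Here det P = 1, so P^(-1) is integer; computing A P first and then P^(-1)(A P) gives [[3, 2, -2], [1, 1, 2], [0, -3, 2]].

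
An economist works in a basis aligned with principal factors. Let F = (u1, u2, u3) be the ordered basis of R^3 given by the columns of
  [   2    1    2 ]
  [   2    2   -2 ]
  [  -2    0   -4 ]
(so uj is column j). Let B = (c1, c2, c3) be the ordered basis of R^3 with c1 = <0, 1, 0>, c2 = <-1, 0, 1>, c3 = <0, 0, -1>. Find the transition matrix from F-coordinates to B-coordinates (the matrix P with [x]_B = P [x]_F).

Take x = uj: its F-coordinates are the j-th standard unit vector, so P e_j — column j of P — equals [uj]_B.
u1 = 2c1 - 2c2 + 0·c3, giving column 1 = <2, -2, 0>; repeating for each j gives P = [[2, 2, -2], [-2, -1, -2], [0, -1, 2]].

[[2, 2, -2], [-2, -1, -2], [0, -1, 2]]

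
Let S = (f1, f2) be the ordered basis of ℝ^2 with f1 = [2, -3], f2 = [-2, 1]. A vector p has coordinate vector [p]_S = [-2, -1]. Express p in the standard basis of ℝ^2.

By definition p = -2f1 - f2.
Summing componentwise gives [-2, 5].

[-2, 5]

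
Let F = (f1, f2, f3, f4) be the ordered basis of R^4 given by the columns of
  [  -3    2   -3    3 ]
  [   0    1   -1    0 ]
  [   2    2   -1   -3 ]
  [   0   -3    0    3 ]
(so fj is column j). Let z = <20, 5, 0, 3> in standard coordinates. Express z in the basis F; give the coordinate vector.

Write z = c_1 f1 + ... + c_4 f4 and solve for the c_i.
Gaussian elimination on [M | z] yields c = (0, 1, -4, 2).
Check: 0·f1 + f2 - 4f3 + 2f4 = <20, 5, 0, 3>.

<0, 1, -4, 2>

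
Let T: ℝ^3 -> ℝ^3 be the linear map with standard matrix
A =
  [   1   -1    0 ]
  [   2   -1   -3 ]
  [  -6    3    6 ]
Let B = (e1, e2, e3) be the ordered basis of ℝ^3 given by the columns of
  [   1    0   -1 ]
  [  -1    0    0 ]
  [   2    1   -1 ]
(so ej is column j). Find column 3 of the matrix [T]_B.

(-1, 2, 0)

Column 3 of [T]_B is the B-coordinate vector of T(e3).
In standard coordinates T(e3) = A e3 = (-1, 1, 0).
Converting to B: (-1, 1, 0) = -e1 + 2e2 + 0·e3, so the coordinate vector is (-1, 2, 0).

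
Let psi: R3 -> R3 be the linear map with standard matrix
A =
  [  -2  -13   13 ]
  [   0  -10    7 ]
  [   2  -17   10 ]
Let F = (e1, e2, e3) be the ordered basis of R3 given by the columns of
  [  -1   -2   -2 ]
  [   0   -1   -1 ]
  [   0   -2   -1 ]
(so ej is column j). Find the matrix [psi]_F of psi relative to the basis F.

[[-2, 1, 2], [2, 3, 0], [-2, 1, -3]]

The j-th column of [psi]_F is [psi(ej)]_F.
psi(e1) = A e1 = (2, 0, -2) = -2e1 + 2e2 - 2e3, so column 1 is (-2, 2, -2).
Repeating for e2, e3 and assembling the columns gives [[-2, 1, 2], [2, 3, 0], [-2, 1, -3]].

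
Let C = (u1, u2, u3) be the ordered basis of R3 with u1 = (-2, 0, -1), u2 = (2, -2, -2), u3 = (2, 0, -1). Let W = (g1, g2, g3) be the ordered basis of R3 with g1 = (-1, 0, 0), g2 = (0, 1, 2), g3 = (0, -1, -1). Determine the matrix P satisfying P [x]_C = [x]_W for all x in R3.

Column j of P is [uj]_W, since P maps C-coordinates to W-coordinates.
Expressing u1 in W: u1 = 2g1 - g2 - g3, so column 1 of P is (2, -1, -1).
Doing the same for each uj gives P = [[2, -2, -2], [-1, 0, -1], [-1, 2, -1]].

[[2, -2, -2], [-1, 0, -1], [-1, 2, -1]]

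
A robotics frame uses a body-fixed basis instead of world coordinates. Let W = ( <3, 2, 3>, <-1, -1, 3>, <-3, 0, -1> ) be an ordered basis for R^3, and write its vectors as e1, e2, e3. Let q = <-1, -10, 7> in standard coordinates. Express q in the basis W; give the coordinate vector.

Write q = c_1 e1 + ... + c_3 e3 and solve for the c_i.
Solving this 3x3 system gives c = (-3, 4, -4).
Check: -3e1 + 4e2 - 4e3 = <-1, -10, 7>.

<-3, 4, -4>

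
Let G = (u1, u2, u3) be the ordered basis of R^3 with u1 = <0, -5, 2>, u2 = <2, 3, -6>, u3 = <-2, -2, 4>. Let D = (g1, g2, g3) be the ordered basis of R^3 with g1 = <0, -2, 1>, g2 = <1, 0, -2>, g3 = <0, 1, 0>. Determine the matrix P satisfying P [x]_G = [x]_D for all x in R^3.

Take x = uj: its G-coordinates are the j-th standard unit vector, so P e_j — column j of P — equals [uj]_D.
u1 = 2g1 + 0·g2 - g3, giving column 1 = <2, 0, -1>; repeating for each j gives P = [[2, -2, 0], [0, 2, -2], [-1, -1, -2]].

[[2, -2, 0], [0, 2, -2], [-1, -1, -2]]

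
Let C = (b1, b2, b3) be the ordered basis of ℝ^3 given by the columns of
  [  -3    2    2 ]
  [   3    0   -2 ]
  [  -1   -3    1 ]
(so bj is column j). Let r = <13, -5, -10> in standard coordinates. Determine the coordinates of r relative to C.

<-1, 4, 1>

Write r = c_1 b1 + ... + c_3 b3 and solve for the c_i.
Gaussian elimination on [M | r] yields c = (-1, 4, 1).
Check: -b1 + 4b2 + b3 = <13, -5, -10>.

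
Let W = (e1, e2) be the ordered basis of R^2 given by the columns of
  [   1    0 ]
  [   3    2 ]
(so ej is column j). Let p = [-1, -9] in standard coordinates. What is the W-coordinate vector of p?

We seek scalars with c_1 e1 + c_2 e2 = p; equivalently solve M c = p where the columns of M are e1, e2.
System: c_1 + 0c_2 = -1, 3c_1 + 2c_2 = -9; solving gives c_1 = -1, c_2 = -3.
Check: -e1 - 3e2 = [-1, -9].

[-1, -3]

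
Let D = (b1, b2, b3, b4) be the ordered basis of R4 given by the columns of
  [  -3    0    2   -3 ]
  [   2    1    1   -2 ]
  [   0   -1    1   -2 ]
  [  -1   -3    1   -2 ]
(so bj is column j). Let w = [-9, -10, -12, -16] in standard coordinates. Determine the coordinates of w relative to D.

[-2, 3, -3, 3]

[w]_D is the unique c with M c = w, where M has columns b1, ..., b4.
Gaussian elimination on [M | w] yields c = (-2, 3, -3, 3).
Check: -2b1 + 3b2 - 3b3 + 3b4 = [-9, -10, -12, -16].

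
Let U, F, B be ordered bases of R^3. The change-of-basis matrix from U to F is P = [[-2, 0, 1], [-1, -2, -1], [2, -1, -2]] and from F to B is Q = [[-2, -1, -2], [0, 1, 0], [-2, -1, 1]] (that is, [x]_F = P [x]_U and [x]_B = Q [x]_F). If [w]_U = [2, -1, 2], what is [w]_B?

[4, -2, 7]

Composing the changes, [w]_B = Q P [w]_U.
Q P = [[1, 4, 3], [-1, -2, -1], [7, 1, -3]]; applying this to [2, -1, 2] gives [4, -2, 7].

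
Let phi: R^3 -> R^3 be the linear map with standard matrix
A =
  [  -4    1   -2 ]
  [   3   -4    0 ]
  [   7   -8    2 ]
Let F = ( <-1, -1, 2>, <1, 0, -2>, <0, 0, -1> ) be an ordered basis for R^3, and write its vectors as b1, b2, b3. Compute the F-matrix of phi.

The j-th column of [phi]_F is [phi(bj)]_F.
phi(b1) = A b1 = <-1, 1, 5> = -b1 - 2b2 - 3b3, so column 1 is <-1, -2, -3>.
Repeating for b2, b3 and assembling the columns gives [[-1, -3, 0], [-2, -3, 2], [-3, -3, -2]].

[[-1, -3, 0], [-2, -3, 2], [-3, -3, -2]]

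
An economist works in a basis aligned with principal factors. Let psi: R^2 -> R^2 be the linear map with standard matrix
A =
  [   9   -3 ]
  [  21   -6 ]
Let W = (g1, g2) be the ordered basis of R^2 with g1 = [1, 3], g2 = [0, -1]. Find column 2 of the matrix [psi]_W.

[3, 3]

Compute psi(g2) = A g2 = [3, 6] in standard coordinates.
Then write this in W-coordinates: solve for y in y_1 g1 + y_2 g2 = [3, 6].
This gives y = [3, 3], which is column 2 of [psi]_W.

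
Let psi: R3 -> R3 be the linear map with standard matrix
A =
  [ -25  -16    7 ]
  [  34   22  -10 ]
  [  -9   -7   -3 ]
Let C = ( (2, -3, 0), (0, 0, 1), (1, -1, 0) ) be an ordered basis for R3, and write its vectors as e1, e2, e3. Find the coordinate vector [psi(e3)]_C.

Compute psi(e3) = A e3 = (-9, 12, -2) in standard coordinates.
Then write this in C-coordinates: solve for y in y_1 e1 + ... + y_3 e3 = (-9, 12, -2).
This gives y = (-3, -2, -3), which is column 3 of [psi]_C.

(-3, -2, -3)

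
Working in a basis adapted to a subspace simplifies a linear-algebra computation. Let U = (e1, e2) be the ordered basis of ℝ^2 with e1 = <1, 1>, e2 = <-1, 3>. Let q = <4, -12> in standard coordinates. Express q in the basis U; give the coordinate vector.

[q]_U is the unique c with M c = q, where M has columns e1, e2.
System: c_1 - c_2 = 4, c_1 + 3c_2 = -12; solving gives c_1 = 0, c_2 = -4.
Check: 0·e1 - 4e2 = <4, -12>.

<0, -4>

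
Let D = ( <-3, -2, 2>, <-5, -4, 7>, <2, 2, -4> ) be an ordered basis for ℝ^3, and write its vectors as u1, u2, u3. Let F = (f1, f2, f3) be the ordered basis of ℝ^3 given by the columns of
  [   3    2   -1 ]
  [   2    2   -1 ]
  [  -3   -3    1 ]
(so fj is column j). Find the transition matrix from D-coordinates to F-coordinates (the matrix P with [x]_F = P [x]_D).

[[-1, -1, 0], [1, -2, 2], [2, -2, 2]]

Take x = uj: its D-coordinates are the j-th standard unit vector, so P e_j — column j of P — equals [uj]_F.
u1 = -f1 + f2 + 2f3, giving column 1 = <-1, 1, 2>; repeating for each j gives P = [[-1, -1, 0], [1, -2, 2], [2, -2, 2]].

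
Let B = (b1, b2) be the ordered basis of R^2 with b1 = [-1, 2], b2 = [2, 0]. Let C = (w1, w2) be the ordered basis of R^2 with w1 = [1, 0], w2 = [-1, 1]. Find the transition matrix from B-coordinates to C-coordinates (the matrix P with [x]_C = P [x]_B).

Let M have columns bj and N have columns wj. Then for every x, N [x]_C = x = M [x]_B, so P = N^(-1) M.
Since det N = 1, N^(-1) has integer entries; multiplying gives P = [[1, 2], [2, 0]].

[[1, 2], [2, 0]]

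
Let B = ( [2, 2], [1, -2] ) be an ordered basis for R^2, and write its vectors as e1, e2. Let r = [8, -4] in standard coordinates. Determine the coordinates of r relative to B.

[2, 4]

Write r = c_1 e1 + c_2 e2 and solve for the c_i.
System: 2c_1 + c_2 = 8, 2c_1 - 2c_2 = -4; solving gives c_1 = 2, c_2 = 4.
Check: 2e1 + 4e2 = [8, -4].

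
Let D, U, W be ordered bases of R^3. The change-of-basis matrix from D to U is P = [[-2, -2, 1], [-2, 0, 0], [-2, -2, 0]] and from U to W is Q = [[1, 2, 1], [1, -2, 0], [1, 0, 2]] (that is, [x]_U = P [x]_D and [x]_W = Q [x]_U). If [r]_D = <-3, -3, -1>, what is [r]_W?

First [r]_U = P [r]_D = <11, 6, 12>.
Then [r]_W = Q [r]_U = <35, -1, 35>.

<35, -1, 35>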